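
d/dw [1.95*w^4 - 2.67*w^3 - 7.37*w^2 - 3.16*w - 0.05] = 7.8*w^3 - 8.01*w^2 - 14.74*w - 3.16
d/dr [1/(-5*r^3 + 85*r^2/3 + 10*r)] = 3*(9*r^2 - 34*r - 6)/(5*r^2*(-3*r^2 + 17*r + 6)^2)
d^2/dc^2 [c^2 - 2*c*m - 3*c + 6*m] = 2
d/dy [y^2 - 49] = 2*y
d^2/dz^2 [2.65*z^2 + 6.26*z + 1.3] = 5.30000000000000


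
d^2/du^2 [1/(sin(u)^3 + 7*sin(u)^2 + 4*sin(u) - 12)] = -(9*sin(u)^5 + 86*sin(u)^4 + 278*sin(u)^3 + 358*sin(u)^2 + 392*sin(u) + 200)/((sin(u) - 1)^2*(sin(u) + 2)^3*(sin(u) + 6)^3)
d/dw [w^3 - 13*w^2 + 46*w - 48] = 3*w^2 - 26*w + 46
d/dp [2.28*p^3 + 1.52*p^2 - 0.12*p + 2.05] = 6.84*p^2 + 3.04*p - 0.12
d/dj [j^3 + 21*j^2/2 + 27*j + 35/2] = 3*j^2 + 21*j + 27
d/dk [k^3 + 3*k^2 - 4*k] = 3*k^2 + 6*k - 4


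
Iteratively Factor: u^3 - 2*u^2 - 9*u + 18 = (u - 2)*(u^2 - 9) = (u - 2)*(u + 3)*(u - 3)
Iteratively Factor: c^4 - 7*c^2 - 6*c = (c + 1)*(c^3 - c^2 - 6*c) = (c - 3)*(c + 1)*(c^2 + 2*c) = (c - 3)*(c + 1)*(c + 2)*(c)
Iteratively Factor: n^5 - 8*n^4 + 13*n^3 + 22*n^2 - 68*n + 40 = (n - 2)*(n^4 - 6*n^3 + n^2 + 24*n - 20) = (n - 5)*(n - 2)*(n^3 - n^2 - 4*n + 4) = (n - 5)*(n - 2)^2*(n^2 + n - 2) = (n - 5)*(n - 2)^2*(n - 1)*(n + 2)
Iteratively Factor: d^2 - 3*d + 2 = (d - 1)*(d - 2)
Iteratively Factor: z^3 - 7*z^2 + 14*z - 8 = (z - 1)*(z^2 - 6*z + 8) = (z - 4)*(z - 1)*(z - 2)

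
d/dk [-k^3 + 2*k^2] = k*(4 - 3*k)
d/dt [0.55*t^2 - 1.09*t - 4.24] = 1.1*t - 1.09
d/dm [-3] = 0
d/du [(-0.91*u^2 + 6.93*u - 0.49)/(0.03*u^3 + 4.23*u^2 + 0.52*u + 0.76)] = (0.0273*u^4 - 0.415799999999999*u^3 - 29.743*u^2 + 2.7622*u + 5.5216)/(0.0009*u^6 + 0.2538*u^5 + 17.9241*u^4 + 4.4448*u^3 + 6.7*u^2 + 0.7904*u + 0.5776)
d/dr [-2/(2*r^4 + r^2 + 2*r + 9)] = 4*(4*r^3 + r + 1)/(2*r^4 + r^2 + 2*r + 9)^2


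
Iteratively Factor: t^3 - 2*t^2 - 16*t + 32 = (t - 2)*(t^2 - 16) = (t - 2)*(t + 4)*(t - 4)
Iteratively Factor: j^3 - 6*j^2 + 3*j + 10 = (j + 1)*(j^2 - 7*j + 10) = (j - 2)*(j + 1)*(j - 5)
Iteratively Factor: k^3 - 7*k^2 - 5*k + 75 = (k - 5)*(k^2 - 2*k - 15) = (k - 5)*(k + 3)*(k - 5)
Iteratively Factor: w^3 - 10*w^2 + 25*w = (w)*(w^2 - 10*w + 25) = w*(w - 5)*(w - 5)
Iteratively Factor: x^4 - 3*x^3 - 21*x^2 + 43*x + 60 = (x - 3)*(x^3 - 21*x - 20) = (x - 5)*(x - 3)*(x^2 + 5*x + 4) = (x - 5)*(x - 3)*(x + 1)*(x + 4)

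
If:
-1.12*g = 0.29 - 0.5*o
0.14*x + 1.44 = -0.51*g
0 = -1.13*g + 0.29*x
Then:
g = -1.36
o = -2.48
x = -5.32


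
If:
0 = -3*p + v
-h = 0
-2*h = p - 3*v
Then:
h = 0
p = 0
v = 0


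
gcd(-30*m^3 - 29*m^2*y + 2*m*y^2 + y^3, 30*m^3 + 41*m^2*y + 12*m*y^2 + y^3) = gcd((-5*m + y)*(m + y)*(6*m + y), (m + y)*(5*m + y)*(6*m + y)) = 6*m^2 + 7*m*y + y^2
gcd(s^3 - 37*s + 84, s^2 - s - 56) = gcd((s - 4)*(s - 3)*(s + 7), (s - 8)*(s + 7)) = s + 7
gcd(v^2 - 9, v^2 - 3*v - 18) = v + 3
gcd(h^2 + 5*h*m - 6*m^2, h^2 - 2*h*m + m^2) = h - m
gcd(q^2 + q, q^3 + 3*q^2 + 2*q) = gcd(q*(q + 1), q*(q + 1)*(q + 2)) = q^2 + q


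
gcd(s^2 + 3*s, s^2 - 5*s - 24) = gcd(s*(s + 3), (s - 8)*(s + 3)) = s + 3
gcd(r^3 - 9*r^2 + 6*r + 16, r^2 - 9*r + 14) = r - 2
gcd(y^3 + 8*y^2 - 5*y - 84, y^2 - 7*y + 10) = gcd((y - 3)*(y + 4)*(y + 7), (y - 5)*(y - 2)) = 1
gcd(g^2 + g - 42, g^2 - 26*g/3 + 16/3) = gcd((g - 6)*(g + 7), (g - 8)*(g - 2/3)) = 1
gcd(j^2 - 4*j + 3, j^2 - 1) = j - 1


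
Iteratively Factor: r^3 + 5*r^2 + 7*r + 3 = (r + 3)*(r^2 + 2*r + 1) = (r + 1)*(r + 3)*(r + 1)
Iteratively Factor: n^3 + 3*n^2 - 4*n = (n - 1)*(n^2 + 4*n) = n*(n - 1)*(n + 4)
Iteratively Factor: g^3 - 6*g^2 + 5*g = (g)*(g^2 - 6*g + 5) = g*(g - 1)*(g - 5)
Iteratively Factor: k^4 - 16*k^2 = (k)*(k^3 - 16*k) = k*(k + 4)*(k^2 - 4*k) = k^2*(k + 4)*(k - 4)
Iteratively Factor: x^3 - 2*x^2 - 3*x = (x)*(x^2 - 2*x - 3) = x*(x + 1)*(x - 3)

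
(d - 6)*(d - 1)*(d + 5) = d^3 - 2*d^2 - 29*d + 30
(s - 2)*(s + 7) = s^2 + 5*s - 14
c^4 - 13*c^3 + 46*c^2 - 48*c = c*(c - 8)*(c - 3)*(c - 2)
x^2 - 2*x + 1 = (x - 1)^2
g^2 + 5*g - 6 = (g - 1)*(g + 6)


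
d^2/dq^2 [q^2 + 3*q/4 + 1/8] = 2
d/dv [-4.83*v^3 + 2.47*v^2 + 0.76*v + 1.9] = -14.49*v^2 + 4.94*v + 0.76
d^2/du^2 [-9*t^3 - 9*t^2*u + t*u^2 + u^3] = 2*t + 6*u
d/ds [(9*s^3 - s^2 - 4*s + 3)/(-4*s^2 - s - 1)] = (-36*s^4 - 18*s^3 - 42*s^2 + 26*s + 7)/(16*s^4 + 8*s^3 + 9*s^2 + 2*s + 1)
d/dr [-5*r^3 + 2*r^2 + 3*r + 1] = -15*r^2 + 4*r + 3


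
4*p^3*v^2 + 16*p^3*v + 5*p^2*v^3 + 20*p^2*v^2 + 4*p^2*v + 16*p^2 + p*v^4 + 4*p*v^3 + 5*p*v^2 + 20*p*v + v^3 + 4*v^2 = (p + v)*(4*p + v)*(v + 4)*(p*v + 1)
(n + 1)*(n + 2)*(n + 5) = n^3 + 8*n^2 + 17*n + 10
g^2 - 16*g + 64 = (g - 8)^2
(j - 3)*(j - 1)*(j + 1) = j^3 - 3*j^2 - j + 3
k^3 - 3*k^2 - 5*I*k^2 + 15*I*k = k*(k - 3)*(k - 5*I)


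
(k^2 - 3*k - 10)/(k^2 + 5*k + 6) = (k - 5)/(k + 3)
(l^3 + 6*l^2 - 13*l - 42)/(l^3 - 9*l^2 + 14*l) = (l^3 + 6*l^2 - 13*l - 42)/(l*(l^2 - 9*l + 14))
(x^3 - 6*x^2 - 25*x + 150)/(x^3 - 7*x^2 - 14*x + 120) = (x + 5)/(x + 4)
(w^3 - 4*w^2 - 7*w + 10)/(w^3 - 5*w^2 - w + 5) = (w + 2)/(w + 1)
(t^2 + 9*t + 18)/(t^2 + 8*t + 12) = (t + 3)/(t + 2)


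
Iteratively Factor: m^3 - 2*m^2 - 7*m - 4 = (m + 1)*(m^2 - 3*m - 4) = (m - 4)*(m + 1)*(m + 1)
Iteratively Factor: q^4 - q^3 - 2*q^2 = (q + 1)*(q^3 - 2*q^2) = q*(q + 1)*(q^2 - 2*q) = q^2*(q + 1)*(q - 2)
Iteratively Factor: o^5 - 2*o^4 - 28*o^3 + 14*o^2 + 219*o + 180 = (o + 1)*(o^4 - 3*o^3 - 25*o^2 + 39*o + 180) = (o - 5)*(o + 1)*(o^3 + 2*o^2 - 15*o - 36) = (o - 5)*(o - 4)*(o + 1)*(o^2 + 6*o + 9) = (o - 5)*(o - 4)*(o + 1)*(o + 3)*(o + 3)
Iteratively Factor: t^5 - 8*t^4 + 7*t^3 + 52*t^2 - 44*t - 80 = (t - 2)*(t^4 - 6*t^3 - 5*t^2 + 42*t + 40) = (t - 5)*(t - 2)*(t^3 - t^2 - 10*t - 8) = (t - 5)*(t - 2)*(t + 2)*(t^2 - 3*t - 4) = (t - 5)*(t - 2)*(t + 1)*(t + 2)*(t - 4)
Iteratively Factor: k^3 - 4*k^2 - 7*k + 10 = (k - 5)*(k^2 + k - 2) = (k - 5)*(k - 1)*(k + 2)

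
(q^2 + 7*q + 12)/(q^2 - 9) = (q + 4)/(q - 3)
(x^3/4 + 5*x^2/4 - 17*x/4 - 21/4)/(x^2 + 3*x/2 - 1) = (x^3 + 5*x^2 - 17*x - 21)/(2*(2*x^2 + 3*x - 2))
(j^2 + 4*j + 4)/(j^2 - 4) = (j + 2)/(j - 2)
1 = 1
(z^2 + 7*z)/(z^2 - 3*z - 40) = z*(z + 7)/(z^2 - 3*z - 40)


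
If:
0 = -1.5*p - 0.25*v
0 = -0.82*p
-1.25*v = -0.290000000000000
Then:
No Solution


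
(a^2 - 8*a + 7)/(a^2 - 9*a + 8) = (a - 7)/(a - 8)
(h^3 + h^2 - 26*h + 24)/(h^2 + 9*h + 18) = (h^2 - 5*h + 4)/(h + 3)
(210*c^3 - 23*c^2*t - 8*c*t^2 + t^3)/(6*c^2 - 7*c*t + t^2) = (-35*c^2 - 2*c*t + t^2)/(-c + t)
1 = 1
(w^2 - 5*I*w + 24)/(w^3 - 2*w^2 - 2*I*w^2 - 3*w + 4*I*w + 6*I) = (w^2 - 5*I*w + 24)/(w^3 - 2*w^2*(1 + I) + w*(-3 + 4*I) + 6*I)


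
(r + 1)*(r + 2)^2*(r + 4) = r^4 + 9*r^3 + 28*r^2 + 36*r + 16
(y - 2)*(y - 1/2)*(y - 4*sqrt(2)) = y^3 - 4*sqrt(2)*y^2 - 5*y^2/2 + y + 10*sqrt(2)*y - 4*sqrt(2)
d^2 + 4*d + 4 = (d + 2)^2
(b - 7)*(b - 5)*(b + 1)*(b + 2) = b^4 - 9*b^3 + b^2 + 81*b + 70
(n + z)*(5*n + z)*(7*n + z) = 35*n^3 + 47*n^2*z + 13*n*z^2 + z^3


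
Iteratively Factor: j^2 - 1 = (j + 1)*(j - 1)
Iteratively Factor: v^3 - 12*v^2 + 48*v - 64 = (v - 4)*(v^2 - 8*v + 16) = (v - 4)^2*(v - 4)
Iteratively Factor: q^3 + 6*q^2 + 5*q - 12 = (q + 4)*(q^2 + 2*q - 3) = (q + 3)*(q + 4)*(q - 1)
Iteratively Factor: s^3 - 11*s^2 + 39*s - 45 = (s - 3)*(s^2 - 8*s + 15) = (s - 5)*(s - 3)*(s - 3)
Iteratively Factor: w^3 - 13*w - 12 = (w + 3)*(w^2 - 3*w - 4) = (w + 1)*(w + 3)*(w - 4)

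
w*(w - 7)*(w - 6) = w^3 - 13*w^2 + 42*w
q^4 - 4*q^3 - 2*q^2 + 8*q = q*(q - 4)*(q - sqrt(2))*(q + sqrt(2))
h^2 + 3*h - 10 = (h - 2)*(h + 5)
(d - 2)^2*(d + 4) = d^3 - 12*d + 16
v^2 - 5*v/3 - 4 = (v - 3)*(v + 4/3)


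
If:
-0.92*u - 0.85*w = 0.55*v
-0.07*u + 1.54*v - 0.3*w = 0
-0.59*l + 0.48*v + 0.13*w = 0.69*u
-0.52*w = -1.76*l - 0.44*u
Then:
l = 0.00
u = 0.00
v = 0.00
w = 0.00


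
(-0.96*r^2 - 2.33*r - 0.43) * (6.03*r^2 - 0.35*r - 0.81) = -5.7888*r^4 - 13.7139*r^3 - 0.9998*r^2 + 2.0378*r + 0.3483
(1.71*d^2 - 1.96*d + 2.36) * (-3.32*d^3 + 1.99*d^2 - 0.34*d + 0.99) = -5.6772*d^5 + 9.9101*d^4 - 12.317*d^3 + 7.0557*d^2 - 2.7428*d + 2.3364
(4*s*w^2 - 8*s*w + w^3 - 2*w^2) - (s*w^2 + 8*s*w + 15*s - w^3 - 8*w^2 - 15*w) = 3*s*w^2 - 16*s*w - 15*s + 2*w^3 + 6*w^2 + 15*w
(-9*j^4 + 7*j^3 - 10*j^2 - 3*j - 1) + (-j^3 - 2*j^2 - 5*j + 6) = -9*j^4 + 6*j^3 - 12*j^2 - 8*j + 5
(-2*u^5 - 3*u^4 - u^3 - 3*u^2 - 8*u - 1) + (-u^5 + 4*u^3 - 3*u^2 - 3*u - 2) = -3*u^5 - 3*u^4 + 3*u^3 - 6*u^2 - 11*u - 3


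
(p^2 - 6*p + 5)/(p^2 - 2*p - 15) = (p - 1)/(p + 3)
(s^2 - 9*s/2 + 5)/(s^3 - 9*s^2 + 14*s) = (s - 5/2)/(s*(s - 7))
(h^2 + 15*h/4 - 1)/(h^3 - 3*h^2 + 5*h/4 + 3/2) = (4*h^2 + 15*h - 4)/(4*h^3 - 12*h^2 + 5*h + 6)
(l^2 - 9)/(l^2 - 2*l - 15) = (l - 3)/(l - 5)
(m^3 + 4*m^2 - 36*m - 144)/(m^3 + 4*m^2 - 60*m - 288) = (m^2 - 2*m - 24)/(m^2 - 2*m - 48)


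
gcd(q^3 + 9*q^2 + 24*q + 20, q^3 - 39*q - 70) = q^2 + 7*q + 10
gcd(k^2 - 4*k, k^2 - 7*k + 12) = k - 4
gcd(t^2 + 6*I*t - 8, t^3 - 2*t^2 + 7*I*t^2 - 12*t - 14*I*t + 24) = t + 4*I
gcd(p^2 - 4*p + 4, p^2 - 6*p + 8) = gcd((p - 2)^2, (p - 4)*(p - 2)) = p - 2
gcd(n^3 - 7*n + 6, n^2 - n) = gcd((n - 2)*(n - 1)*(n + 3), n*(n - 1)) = n - 1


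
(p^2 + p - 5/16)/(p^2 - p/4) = (p + 5/4)/p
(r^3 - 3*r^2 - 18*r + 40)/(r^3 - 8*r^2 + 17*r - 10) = (r + 4)/(r - 1)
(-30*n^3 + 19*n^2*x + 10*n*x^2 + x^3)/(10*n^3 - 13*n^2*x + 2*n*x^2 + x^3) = (6*n + x)/(-2*n + x)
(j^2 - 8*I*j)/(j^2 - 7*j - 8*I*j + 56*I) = j/(j - 7)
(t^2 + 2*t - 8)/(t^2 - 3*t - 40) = (-t^2 - 2*t + 8)/(-t^2 + 3*t + 40)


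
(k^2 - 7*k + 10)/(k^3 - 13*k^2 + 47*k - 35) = (k - 2)/(k^2 - 8*k + 7)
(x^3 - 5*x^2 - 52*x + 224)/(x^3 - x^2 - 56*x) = (x - 4)/x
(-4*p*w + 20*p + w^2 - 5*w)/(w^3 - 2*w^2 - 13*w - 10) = (-4*p + w)/(w^2 + 3*w + 2)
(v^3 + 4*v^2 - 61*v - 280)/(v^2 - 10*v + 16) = (v^2 + 12*v + 35)/(v - 2)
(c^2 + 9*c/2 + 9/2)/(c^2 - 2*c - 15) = (c + 3/2)/(c - 5)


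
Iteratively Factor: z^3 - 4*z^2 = (z)*(z^2 - 4*z) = z^2*(z - 4)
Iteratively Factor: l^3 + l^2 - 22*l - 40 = (l + 4)*(l^2 - 3*l - 10) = (l - 5)*(l + 4)*(l + 2)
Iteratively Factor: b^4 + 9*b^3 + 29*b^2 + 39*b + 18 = (b + 3)*(b^3 + 6*b^2 + 11*b + 6) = (b + 3)^2*(b^2 + 3*b + 2) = (b + 2)*(b + 3)^2*(b + 1)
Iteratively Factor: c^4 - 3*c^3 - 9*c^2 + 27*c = (c + 3)*(c^3 - 6*c^2 + 9*c) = (c - 3)*(c + 3)*(c^2 - 3*c) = c*(c - 3)*(c + 3)*(c - 3)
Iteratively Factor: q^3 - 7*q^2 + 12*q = (q)*(q^2 - 7*q + 12) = q*(q - 4)*(q - 3)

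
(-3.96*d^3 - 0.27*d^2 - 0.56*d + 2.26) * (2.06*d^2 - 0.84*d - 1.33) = -8.1576*d^5 + 2.7702*d^4 + 4.34*d^3 + 5.4851*d^2 - 1.1536*d - 3.0058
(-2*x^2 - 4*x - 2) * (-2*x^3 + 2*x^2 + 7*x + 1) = 4*x^5 + 4*x^4 - 18*x^3 - 34*x^2 - 18*x - 2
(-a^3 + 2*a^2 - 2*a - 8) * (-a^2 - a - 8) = a^5 - a^4 + 8*a^3 - 6*a^2 + 24*a + 64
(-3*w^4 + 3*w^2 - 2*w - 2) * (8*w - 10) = -24*w^5 + 30*w^4 + 24*w^3 - 46*w^2 + 4*w + 20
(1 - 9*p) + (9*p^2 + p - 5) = 9*p^2 - 8*p - 4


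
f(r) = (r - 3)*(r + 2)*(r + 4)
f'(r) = (r - 3)*(r + 2) + (r - 3)*(r + 4) + (r + 2)*(r + 4) = 3*r^2 + 6*r - 10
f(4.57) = 88.40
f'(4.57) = 80.07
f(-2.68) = 5.10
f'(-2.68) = -4.53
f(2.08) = -22.82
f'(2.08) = 15.46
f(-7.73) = -229.33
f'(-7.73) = 122.88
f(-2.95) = 5.94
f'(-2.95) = -1.59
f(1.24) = -29.88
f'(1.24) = 2.05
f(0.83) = -29.66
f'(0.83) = -2.95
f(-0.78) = -14.85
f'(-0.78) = -12.85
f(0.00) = -24.00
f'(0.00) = -10.00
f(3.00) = 0.00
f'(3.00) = 35.00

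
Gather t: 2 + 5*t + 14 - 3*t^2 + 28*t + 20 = -3*t^2 + 33*t + 36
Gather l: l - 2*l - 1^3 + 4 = 3 - l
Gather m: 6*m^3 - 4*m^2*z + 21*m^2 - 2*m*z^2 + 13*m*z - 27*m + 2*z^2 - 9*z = 6*m^3 + m^2*(21 - 4*z) + m*(-2*z^2 + 13*z - 27) + 2*z^2 - 9*z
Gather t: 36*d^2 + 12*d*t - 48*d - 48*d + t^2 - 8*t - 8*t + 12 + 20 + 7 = 36*d^2 - 96*d + t^2 + t*(12*d - 16) + 39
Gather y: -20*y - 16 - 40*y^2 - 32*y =-40*y^2 - 52*y - 16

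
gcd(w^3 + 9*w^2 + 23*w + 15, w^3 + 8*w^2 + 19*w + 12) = w^2 + 4*w + 3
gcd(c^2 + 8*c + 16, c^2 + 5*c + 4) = c + 4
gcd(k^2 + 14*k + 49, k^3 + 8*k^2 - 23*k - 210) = k + 7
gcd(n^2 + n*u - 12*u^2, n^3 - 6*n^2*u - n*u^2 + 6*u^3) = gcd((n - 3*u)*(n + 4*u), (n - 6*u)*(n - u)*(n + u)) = 1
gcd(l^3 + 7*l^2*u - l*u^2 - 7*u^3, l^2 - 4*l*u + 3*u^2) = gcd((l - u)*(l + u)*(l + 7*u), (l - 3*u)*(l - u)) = -l + u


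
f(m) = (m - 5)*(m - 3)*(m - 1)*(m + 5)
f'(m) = (m - 5)*(m - 3)*(m - 1) + (m - 5)*(m - 3)*(m + 5) + (m - 5)*(m - 1)*(m + 5) + (m - 3)*(m - 1)*(m + 5)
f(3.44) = -14.14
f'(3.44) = -30.53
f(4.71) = -17.86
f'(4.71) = 44.50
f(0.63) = -21.57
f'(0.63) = 68.52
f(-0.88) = -176.71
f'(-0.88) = 126.70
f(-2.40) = -353.25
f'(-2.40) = 81.18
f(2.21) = 19.23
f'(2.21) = -12.67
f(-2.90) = -381.74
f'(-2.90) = 29.12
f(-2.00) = -315.00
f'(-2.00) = 108.00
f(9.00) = 2688.00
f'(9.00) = 1648.00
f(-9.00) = 6720.00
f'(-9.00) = -3392.00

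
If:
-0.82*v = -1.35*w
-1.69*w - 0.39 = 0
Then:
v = -0.38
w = -0.23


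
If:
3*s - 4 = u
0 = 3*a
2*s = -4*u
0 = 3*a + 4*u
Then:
No Solution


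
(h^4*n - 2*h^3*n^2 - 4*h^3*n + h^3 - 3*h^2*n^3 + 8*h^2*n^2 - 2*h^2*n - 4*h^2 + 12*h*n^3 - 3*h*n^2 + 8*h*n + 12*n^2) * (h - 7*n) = h^5*n - 9*h^4*n^2 - 4*h^4*n + h^4 + 11*h^3*n^3 + 36*h^3*n^2 - 9*h^3*n - 4*h^3 + 21*h^2*n^4 - 44*h^2*n^3 + 11*h^2*n^2 + 36*h^2*n - 84*h*n^4 + 21*h*n^3 - 44*h*n^2 - 84*n^3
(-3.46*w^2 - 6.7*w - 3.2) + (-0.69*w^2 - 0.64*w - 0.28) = -4.15*w^2 - 7.34*w - 3.48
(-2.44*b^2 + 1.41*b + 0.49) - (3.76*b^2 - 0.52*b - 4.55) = -6.2*b^2 + 1.93*b + 5.04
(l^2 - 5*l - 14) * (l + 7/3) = l^3 - 8*l^2/3 - 77*l/3 - 98/3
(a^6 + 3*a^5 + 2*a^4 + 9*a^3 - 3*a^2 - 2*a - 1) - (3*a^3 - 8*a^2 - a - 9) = a^6 + 3*a^5 + 2*a^4 + 6*a^3 + 5*a^2 - a + 8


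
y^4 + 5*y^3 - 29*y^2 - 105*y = y*(y - 5)*(y + 3)*(y + 7)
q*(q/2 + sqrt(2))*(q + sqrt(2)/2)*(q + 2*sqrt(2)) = q^4/2 + 9*sqrt(2)*q^3/4 + 6*q^2 + 2*sqrt(2)*q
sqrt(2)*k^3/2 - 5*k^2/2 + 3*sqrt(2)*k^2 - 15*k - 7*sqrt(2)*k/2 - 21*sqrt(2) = (k + 6)*(k - 7*sqrt(2)/2)*(sqrt(2)*k/2 + 1)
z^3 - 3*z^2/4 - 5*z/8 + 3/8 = (z - 1)*(z - 1/2)*(z + 3/4)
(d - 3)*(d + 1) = d^2 - 2*d - 3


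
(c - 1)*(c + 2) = c^2 + c - 2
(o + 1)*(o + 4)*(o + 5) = o^3 + 10*o^2 + 29*o + 20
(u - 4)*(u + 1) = u^2 - 3*u - 4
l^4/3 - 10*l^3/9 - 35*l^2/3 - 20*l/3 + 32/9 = (l/3 + 1/3)*(l - 8)*(l - 1/3)*(l + 4)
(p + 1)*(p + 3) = p^2 + 4*p + 3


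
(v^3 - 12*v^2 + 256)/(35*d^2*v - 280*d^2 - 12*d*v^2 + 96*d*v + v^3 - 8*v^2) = (v^2 - 4*v - 32)/(35*d^2 - 12*d*v + v^2)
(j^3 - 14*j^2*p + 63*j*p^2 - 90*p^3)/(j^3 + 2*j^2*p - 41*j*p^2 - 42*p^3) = (j^2 - 8*j*p + 15*p^2)/(j^2 + 8*j*p + 7*p^2)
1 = 1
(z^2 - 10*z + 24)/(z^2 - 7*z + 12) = (z - 6)/(z - 3)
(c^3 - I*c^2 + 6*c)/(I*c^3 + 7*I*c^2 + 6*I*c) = I*(-c^2 + I*c - 6)/(c^2 + 7*c + 6)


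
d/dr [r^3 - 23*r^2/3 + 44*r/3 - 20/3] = 3*r^2 - 46*r/3 + 44/3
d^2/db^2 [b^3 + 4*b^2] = 6*b + 8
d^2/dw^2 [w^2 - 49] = 2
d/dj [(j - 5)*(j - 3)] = 2*j - 8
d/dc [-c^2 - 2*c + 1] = -2*c - 2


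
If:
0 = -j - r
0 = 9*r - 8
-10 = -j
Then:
No Solution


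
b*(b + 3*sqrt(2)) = b^2 + 3*sqrt(2)*b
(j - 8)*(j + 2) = j^2 - 6*j - 16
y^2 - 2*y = y*(y - 2)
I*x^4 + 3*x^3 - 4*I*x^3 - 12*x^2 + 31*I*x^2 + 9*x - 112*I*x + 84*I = (x - 3)*(x - 7*I)*(x + 4*I)*(I*x - I)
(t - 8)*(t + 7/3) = t^2 - 17*t/3 - 56/3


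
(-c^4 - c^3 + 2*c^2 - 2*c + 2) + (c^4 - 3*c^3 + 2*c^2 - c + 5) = -4*c^3 + 4*c^2 - 3*c + 7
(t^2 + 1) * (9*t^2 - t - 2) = 9*t^4 - t^3 + 7*t^2 - t - 2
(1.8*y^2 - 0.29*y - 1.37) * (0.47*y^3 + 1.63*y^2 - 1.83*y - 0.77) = 0.846*y^5 + 2.7977*y^4 - 4.4106*y^3 - 3.0884*y^2 + 2.7304*y + 1.0549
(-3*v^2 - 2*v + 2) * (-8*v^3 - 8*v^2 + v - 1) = 24*v^5 + 40*v^4 - 3*v^3 - 15*v^2 + 4*v - 2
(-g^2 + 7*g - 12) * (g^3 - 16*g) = -g^5 + 7*g^4 + 4*g^3 - 112*g^2 + 192*g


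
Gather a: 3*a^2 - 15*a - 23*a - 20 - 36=3*a^2 - 38*a - 56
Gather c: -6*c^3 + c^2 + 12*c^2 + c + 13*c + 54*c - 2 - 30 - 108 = -6*c^3 + 13*c^2 + 68*c - 140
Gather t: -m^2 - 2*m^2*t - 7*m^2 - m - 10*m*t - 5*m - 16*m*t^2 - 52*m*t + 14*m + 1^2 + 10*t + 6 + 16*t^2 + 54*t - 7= -8*m^2 + 8*m + t^2*(16 - 16*m) + t*(-2*m^2 - 62*m + 64)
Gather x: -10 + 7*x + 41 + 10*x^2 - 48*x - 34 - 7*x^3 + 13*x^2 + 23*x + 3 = -7*x^3 + 23*x^2 - 18*x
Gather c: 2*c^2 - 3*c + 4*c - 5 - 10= 2*c^2 + c - 15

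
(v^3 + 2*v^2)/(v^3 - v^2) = (v + 2)/(v - 1)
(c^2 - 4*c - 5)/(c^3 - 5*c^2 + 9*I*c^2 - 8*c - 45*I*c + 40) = (c + 1)/(c^2 + 9*I*c - 8)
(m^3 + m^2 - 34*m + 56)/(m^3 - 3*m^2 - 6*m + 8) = (m^2 + 5*m - 14)/(m^2 + m - 2)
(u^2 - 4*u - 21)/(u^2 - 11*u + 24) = (u^2 - 4*u - 21)/(u^2 - 11*u + 24)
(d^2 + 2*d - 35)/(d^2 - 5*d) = (d + 7)/d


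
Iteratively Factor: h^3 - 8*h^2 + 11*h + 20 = (h - 5)*(h^2 - 3*h - 4) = (h - 5)*(h - 4)*(h + 1)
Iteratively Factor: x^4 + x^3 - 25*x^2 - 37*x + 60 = (x + 3)*(x^3 - 2*x^2 - 19*x + 20) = (x - 5)*(x + 3)*(x^2 + 3*x - 4) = (x - 5)*(x - 1)*(x + 3)*(x + 4)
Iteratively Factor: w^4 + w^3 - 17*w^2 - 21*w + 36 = (w - 4)*(w^3 + 5*w^2 + 3*w - 9) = (w - 4)*(w + 3)*(w^2 + 2*w - 3) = (w - 4)*(w + 3)^2*(w - 1)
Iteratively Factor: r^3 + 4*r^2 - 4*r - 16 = (r + 2)*(r^2 + 2*r - 8) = (r + 2)*(r + 4)*(r - 2)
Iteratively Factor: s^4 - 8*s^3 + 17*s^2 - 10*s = (s - 5)*(s^3 - 3*s^2 + 2*s) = (s - 5)*(s - 2)*(s^2 - s) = (s - 5)*(s - 2)*(s - 1)*(s)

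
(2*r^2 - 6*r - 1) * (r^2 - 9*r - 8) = 2*r^4 - 24*r^3 + 37*r^2 + 57*r + 8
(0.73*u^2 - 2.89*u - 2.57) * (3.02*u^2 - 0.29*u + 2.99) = 2.2046*u^4 - 8.9395*u^3 - 4.7406*u^2 - 7.8958*u - 7.6843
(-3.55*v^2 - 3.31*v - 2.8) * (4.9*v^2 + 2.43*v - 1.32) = -17.395*v^4 - 24.8455*v^3 - 17.0773*v^2 - 2.4348*v + 3.696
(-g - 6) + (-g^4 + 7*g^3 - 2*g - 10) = -g^4 + 7*g^3 - 3*g - 16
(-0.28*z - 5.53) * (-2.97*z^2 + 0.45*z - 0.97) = 0.8316*z^3 + 16.2981*z^2 - 2.2169*z + 5.3641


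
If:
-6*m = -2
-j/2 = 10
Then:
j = -20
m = 1/3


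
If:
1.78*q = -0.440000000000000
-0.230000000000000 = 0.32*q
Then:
No Solution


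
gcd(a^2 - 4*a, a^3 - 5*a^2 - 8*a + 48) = a - 4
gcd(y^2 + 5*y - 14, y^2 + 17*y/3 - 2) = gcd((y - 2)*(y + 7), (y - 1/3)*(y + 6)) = 1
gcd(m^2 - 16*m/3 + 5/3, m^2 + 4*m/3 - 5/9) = m - 1/3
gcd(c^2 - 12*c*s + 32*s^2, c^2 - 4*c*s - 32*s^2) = -c + 8*s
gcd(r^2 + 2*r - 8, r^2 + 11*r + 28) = r + 4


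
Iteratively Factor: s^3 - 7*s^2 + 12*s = (s - 3)*(s^2 - 4*s) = s*(s - 3)*(s - 4)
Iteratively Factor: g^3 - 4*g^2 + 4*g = (g - 2)*(g^2 - 2*g) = (g - 2)^2*(g)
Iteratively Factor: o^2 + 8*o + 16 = (o + 4)*(o + 4)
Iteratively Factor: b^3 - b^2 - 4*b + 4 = (b - 2)*(b^2 + b - 2) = (b - 2)*(b - 1)*(b + 2)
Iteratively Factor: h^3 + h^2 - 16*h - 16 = (h + 4)*(h^2 - 3*h - 4) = (h - 4)*(h + 4)*(h + 1)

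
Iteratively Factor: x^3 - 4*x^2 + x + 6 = (x - 2)*(x^2 - 2*x - 3) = (x - 3)*(x - 2)*(x + 1)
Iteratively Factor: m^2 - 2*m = (m - 2)*(m)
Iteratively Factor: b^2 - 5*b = (b - 5)*(b)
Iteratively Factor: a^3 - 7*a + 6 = (a - 2)*(a^2 + 2*a - 3) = (a - 2)*(a - 1)*(a + 3)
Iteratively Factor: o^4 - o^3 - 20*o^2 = (o - 5)*(o^3 + 4*o^2) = o*(o - 5)*(o^2 + 4*o) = o*(o - 5)*(o + 4)*(o)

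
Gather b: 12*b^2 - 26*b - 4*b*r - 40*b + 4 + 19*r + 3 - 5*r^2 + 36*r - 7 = 12*b^2 + b*(-4*r - 66) - 5*r^2 + 55*r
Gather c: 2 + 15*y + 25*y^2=25*y^2 + 15*y + 2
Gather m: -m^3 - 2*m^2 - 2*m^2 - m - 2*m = -m^3 - 4*m^2 - 3*m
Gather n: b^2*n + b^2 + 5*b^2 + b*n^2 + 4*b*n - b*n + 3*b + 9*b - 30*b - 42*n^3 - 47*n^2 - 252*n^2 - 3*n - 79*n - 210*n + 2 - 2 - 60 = 6*b^2 - 18*b - 42*n^3 + n^2*(b - 299) + n*(b^2 + 3*b - 292) - 60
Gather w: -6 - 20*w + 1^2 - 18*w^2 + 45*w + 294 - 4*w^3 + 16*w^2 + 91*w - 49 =-4*w^3 - 2*w^2 + 116*w + 240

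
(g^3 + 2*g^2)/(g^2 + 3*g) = g*(g + 2)/(g + 3)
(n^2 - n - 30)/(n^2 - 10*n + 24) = (n + 5)/(n - 4)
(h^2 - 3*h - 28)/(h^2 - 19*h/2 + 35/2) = 2*(h + 4)/(2*h - 5)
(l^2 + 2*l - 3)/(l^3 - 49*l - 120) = (l - 1)/(l^2 - 3*l - 40)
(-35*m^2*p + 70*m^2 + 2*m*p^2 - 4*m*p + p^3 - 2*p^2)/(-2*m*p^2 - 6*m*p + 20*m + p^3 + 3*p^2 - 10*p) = (-35*m^2 + 2*m*p + p^2)/(-2*m*p - 10*m + p^2 + 5*p)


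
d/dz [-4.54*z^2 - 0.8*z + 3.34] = -9.08*z - 0.8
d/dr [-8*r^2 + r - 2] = 1 - 16*r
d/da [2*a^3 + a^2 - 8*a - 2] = 6*a^2 + 2*a - 8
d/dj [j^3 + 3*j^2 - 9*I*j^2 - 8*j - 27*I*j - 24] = 3*j^2 + j*(6 - 18*I) - 8 - 27*I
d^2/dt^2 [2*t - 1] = 0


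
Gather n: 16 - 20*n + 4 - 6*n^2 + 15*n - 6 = -6*n^2 - 5*n + 14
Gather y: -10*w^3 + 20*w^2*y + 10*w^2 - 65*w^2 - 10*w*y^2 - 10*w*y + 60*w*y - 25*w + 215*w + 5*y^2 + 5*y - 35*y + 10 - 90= -10*w^3 - 55*w^2 + 190*w + y^2*(5 - 10*w) + y*(20*w^2 + 50*w - 30) - 80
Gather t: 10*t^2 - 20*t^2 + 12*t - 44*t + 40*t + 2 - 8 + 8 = -10*t^2 + 8*t + 2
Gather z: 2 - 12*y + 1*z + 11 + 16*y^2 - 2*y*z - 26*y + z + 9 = 16*y^2 - 38*y + z*(2 - 2*y) + 22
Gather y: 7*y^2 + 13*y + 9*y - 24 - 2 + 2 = 7*y^2 + 22*y - 24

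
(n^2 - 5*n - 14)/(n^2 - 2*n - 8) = (n - 7)/(n - 4)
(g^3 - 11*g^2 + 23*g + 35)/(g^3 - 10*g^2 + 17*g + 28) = (g - 5)/(g - 4)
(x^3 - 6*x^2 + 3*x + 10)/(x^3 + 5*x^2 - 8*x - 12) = (x - 5)/(x + 6)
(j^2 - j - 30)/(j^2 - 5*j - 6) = (j + 5)/(j + 1)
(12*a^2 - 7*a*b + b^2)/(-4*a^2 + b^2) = (-12*a^2 + 7*a*b - b^2)/(4*a^2 - b^2)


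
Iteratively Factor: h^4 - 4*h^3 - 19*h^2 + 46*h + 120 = (h + 3)*(h^3 - 7*h^2 + 2*h + 40) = (h - 4)*(h + 3)*(h^2 - 3*h - 10) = (h - 5)*(h - 4)*(h + 3)*(h + 2)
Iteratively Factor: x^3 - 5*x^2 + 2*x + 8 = (x - 4)*(x^2 - x - 2) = (x - 4)*(x - 2)*(x + 1)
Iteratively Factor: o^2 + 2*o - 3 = (o + 3)*(o - 1)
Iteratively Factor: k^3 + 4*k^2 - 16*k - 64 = (k + 4)*(k^2 - 16) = (k + 4)^2*(k - 4)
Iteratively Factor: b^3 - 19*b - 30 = (b + 3)*(b^2 - 3*b - 10) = (b - 5)*(b + 3)*(b + 2)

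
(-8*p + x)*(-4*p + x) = 32*p^2 - 12*p*x + x^2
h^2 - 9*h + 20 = (h - 5)*(h - 4)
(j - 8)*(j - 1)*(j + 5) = j^3 - 4*j^2 - 37*j + 40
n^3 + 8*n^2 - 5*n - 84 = (n - 3)*(n + 4)*(n + 7)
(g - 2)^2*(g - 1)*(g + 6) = g^4 + g^3 - 22*g^2 + 44*g - 24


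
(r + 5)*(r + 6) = r^2 + 11*r + 30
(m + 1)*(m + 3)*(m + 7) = m^3 + 11*m^2 + 31*m + 21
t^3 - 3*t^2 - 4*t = t*(t - 4)*(t + 1)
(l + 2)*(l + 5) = l^2 + 7*l + 10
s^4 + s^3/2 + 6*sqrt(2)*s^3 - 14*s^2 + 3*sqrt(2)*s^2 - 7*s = s*(s + 1/2)*(s - sqrt(2))*(s + 7*sqrt(2))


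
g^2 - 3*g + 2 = (g - 2)*(g - 1)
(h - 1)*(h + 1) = h^2 - 1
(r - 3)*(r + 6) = r^2 + 3*r - 18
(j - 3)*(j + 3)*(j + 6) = j^3 + 6*j^2 - 9*j - 54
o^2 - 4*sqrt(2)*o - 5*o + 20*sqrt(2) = (o - 5)*(o - 4*sqrt(2))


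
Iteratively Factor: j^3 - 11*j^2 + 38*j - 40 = (j - 4)*(j^2 - 7*j + 10) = (j - 5)*(j - 4)*(j - 2)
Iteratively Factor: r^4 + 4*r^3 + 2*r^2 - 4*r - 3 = (r + 1)*(r^3 + 3*r^2 - r - 3) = (r - 1)*(r + 1)*(r^2 + 4*r + 3) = (r - 1)*(r + 1)^2*(r + 3)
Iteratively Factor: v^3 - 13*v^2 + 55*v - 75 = (v - 5)*(v^2 - 8*v + 15) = (v - 5)*(v - 3)*(v - 5)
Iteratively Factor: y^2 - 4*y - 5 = (y - 5)*(y + 1)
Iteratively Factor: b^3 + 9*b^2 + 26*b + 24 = (b + 4)*(b^2 + 5*b + 6) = (b + 2)*(b + 4)*(b + 3)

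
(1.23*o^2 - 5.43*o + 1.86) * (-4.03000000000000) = -4.9569*o^2 + 21.8829*o - 7.4958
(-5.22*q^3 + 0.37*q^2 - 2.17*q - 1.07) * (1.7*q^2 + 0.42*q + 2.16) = -8.874*q^5 - 1.5634*q^4 - 14.8088*q^3 - 1.9312*q^2 - 5.1366*q - 2.3112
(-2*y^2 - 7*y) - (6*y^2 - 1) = -8*y^2 - 7*y + 1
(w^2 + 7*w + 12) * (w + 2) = w^3 + 9*w^2 + 26*w + 24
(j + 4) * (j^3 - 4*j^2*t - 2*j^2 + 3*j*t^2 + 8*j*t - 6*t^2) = j^4 - 4*j^3*t + 2*j^3 + 3*j^2*t^2 - 8*j^2*t - 8*j^2 + 6*j*t^2 + 32*j*t - 24*t^2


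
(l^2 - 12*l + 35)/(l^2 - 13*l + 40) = (l - 7)/(l - 8)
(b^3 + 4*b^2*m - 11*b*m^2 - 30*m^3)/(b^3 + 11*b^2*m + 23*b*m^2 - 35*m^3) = (b^2 - b*m - 6*m^2)/(b^2 + 6*b*m - 7*m^2)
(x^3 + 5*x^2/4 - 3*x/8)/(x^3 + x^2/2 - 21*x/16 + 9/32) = 4*x/(4*x - 3)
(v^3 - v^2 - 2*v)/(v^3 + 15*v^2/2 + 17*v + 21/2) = 2*v*(v - 2)/(2*v^2 + 13*v + 21)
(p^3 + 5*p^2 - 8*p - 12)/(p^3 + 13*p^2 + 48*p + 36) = (p - 2)/(p + 6)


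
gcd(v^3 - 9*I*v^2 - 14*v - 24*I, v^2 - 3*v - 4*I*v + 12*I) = v - 4*I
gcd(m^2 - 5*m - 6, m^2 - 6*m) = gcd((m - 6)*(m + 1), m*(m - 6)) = m - 6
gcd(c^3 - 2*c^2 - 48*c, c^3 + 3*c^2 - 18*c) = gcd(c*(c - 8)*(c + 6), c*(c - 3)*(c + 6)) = c^2 + 6*c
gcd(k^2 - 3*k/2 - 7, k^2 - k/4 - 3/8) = 1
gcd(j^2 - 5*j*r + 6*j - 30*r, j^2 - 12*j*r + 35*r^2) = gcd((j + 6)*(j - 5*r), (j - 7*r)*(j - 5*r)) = -j + 5*r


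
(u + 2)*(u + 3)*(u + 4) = u^3 + 9*u^2 + 26*u + 24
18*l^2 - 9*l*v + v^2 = (-6*l + v)*(-3*l + v)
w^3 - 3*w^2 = w^2*(w - 3)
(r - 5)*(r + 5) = r^2 - 25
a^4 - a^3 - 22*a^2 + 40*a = a*(a - 4)*(a - 2)*(a + 5)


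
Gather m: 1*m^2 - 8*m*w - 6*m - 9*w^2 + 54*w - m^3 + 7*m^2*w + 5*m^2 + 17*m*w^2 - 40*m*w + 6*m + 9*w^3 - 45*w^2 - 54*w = -m^3 + m^2*(7*w + 6) + m*(17*w^2 - 48*w) + 9*w^3 - 54*w^2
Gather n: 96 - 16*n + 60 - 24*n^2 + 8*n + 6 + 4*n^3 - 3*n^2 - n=4*n^3 - 27*n^2 - 9*n + 162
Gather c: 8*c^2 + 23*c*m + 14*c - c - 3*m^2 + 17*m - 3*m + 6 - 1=8*c^2 + c*(23*m + 13) - 3*m^2 + 14*m + 5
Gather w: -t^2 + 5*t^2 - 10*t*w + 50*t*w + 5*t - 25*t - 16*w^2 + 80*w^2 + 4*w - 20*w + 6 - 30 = 4*t^2 - 20*t + 64*w^2 + w*(40*t - 16) - 24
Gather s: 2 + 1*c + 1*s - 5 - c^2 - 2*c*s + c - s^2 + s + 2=-c^2 + 2*c - s^2 + s*(2 - 2*c) - 1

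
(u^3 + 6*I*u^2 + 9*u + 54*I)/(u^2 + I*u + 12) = (u^2 + 9*I*u - 18)/(u + 4*I)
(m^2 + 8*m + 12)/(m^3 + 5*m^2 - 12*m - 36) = 1/(m - 3)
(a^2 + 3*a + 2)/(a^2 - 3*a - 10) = (a + 1)/(a - 5)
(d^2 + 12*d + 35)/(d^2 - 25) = (d + 7)/(d - 5)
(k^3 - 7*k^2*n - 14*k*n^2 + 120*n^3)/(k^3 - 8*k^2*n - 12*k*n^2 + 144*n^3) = (k - 5*n)/(k - 6*n)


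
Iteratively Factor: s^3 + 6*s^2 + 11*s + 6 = (s + 2)*(s^2 + 4*s + 3) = (s + 2)*(s + 3)*(s + 1)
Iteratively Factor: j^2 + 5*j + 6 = (j + 2)*(j + 3)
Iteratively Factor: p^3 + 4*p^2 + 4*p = (p + 2)*(p^2 + 2*p) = (p + 2)^2*(p)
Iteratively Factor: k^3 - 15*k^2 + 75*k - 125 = (k - 5)*(k^2 - 10*k + 25) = (k - 5)^2*(k - 5)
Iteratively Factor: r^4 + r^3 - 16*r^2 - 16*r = (r + 1)*(r^3 - 16*r) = (r - 4)*(r + 1)*(r^2 + 4*r) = r*(r - 4)*(r + 1)*(r + 4)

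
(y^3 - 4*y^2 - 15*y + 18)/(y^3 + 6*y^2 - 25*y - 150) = (y^3 - 4*y^2 - 15*y + 18)/(y^3 + 6*y^2 - 25*y - 150)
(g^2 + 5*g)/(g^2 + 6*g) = (g + 5)/(g + 6)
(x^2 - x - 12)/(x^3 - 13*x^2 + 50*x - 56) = (x + 3)/(x^2 - 9*x + 14)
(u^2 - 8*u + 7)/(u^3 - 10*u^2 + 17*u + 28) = (u - 1)/(u^2 - 3*u - 4)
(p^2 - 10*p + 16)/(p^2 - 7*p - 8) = (p - 2)/(p + 1)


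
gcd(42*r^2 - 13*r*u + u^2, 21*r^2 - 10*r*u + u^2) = 7*r - u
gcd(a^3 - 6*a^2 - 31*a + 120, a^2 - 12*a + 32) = a - 8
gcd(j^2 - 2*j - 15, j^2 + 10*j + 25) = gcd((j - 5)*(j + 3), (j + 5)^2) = 1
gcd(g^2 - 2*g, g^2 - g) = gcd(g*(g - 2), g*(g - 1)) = g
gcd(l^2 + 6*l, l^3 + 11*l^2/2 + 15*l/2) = l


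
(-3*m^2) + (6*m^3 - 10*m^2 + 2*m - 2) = 6*m^3 - 13*m^2 + 2*m - 2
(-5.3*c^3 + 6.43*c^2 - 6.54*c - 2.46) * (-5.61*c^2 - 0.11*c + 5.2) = 29.733*c^5 - 35.4893*c^4 + 8.4221*c^3 + 47.956*c^2 - 33.7374*c - 12.792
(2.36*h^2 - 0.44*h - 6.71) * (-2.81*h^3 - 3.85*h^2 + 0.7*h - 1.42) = -6.6316*h^5 - 7.8496*h^4 + 22.2011*h^3 + 22.1743*h^2 - 4.0722*h + 9.5282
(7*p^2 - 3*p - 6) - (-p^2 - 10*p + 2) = 8*p^2 + 7*p - 8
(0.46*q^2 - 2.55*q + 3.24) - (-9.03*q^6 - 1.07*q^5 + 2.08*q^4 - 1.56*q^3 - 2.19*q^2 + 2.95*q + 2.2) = 9.03*q^6 + 1.07*q^5 - 2.08*q^4 + 1.56*q^3 + 2.65*q^2 - 5.5*q + 1.04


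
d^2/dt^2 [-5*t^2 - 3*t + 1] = -10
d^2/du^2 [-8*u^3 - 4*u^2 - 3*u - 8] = -48*u - 8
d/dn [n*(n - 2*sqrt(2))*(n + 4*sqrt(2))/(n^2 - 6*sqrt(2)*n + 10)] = (n^4 - 12*sqrt(2)*n^3 + 22*n^2 + 40*sqrt(2)*n - 160)/(n^4 - 12*sqrt(2)*n^3 + 92*n^2 - 120*sqrt(2)*n + 100)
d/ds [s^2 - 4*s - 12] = 2*s - 4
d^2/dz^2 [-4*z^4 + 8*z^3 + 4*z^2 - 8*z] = -48*z^2 + 48*z + 8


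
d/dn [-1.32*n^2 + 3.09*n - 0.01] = 3.09 - 2.64*n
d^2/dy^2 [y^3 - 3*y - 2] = 6*y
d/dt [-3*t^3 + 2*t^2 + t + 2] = -9*t^2 + 4*t + 1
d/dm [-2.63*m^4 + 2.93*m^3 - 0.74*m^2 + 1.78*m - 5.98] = -10.52*m^3 + 8.79*m^2 - 1.48*m + 1.78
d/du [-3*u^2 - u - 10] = -6*u - 1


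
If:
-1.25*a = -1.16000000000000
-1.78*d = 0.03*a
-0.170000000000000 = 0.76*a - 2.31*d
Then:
No Solution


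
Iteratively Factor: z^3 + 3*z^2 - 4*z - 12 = (z + 3)*(z^2 - 4) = (z - 2)*(z + 3)*(z + 2)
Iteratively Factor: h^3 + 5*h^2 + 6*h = (h)*(h^2 + 5*h + 6) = h*(h + 2)*(h + 3)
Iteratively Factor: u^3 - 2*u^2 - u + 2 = (u + 1)*(u^2 - 3*u + 2) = (u - 2)*(u + 1)*(u - 1)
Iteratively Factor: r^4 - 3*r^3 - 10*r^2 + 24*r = (r - 2)*(r^3 - r^2 - 12*r) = (r - 4)*(r - 2)*(r^2 + 3*r) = (r - 4)*(r - 2)*(r + 3)*(r)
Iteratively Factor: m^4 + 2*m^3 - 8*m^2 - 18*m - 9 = (m + 1)*(m^3 + m^2 - 9*m - 9) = (m + 1)^2*(m^2 - 9) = (m + 1)^2*(m + 3)*(m - 3)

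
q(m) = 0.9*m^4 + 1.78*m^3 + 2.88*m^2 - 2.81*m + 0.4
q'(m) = 3.6*m^3 + 5.34*m^2 + 5.76*m - 2.81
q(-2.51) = 33.17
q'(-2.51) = -40.55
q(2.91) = 125.01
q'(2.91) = 147.88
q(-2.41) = 29.34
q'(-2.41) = -36.07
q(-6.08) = 953.75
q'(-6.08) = -649.55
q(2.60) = 84.98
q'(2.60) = 111.54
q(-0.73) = 3.55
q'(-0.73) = -5.57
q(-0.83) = 4.13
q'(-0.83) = -5.97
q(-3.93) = 162.57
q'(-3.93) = -161.49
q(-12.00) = 16035.40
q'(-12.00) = -5523.77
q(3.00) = 138.85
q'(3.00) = 159.73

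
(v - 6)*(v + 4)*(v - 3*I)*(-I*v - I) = -I*v^4 - 3*v^3 + I*v^3 + 3*v^2 + 26*I*v^2 + 78*v + 24*I*v + 72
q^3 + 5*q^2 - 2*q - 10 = (q + 5)*(q - sqrt(2))*(q + sqrt(2))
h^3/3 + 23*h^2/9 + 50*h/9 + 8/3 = (h/3 + 1)*(h + 2/3)*(h + 4)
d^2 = d^2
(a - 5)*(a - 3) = a^2 - 8*a + 15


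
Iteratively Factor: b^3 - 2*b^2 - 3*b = (b - 3)*(b^2 + b) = (b - 3)*(b + 1)*(b)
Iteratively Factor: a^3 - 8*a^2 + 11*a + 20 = (a - 4)*(a^2 - 4*a - 5) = (a - 4)*(a + 1)*(a - 5)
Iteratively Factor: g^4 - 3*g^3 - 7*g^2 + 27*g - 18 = (g - 3)*(g^3 - 7*g + 6) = (g - 3)*(g + 3)*(g^2 - 3*g + 2) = (g - 3)*(g - 1)*(g + 3)*(g - 2)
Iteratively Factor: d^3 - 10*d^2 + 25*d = (d - 5)*(d^2 - 5*d) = d*(d - 5)*(d - 5)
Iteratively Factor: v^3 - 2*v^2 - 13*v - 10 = (v + 1)*(v^2 - 3*v - 10) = (v + 1)*(v + 2)*(v - 5)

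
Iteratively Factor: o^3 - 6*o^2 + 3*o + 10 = (o - 5)*(o^2 - o - 2) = (o - 5)*(o - 2)*(o + 1)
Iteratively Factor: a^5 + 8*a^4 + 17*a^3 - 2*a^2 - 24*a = (a - 1)*(a^4 + 9*a^3 + 26*a^2 + 24*a) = (a - 1)*(a + 2)*(a^3 + 7*a^2 + 12*a) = a*(a - 1)*(a + 2)*(a^2 + 7*a + 12) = a*(a - 1)*(a + 2)*(a + 3)*(a + 4)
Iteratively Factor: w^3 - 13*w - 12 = (w + 3)*(w^2 - 3*w - 4) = (w + 1)*(w + 3)*(w - 4)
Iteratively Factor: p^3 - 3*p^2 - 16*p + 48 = (p - 3)*(p^2 - 16) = (p - 4)*(p - 3)*(p + 4)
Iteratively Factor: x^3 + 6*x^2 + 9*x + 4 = (x + 1)*(x^2 + 5*x + 4) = (x + 1)*(x + 4)*(x + 1)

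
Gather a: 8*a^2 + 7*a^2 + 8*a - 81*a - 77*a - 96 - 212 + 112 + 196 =15*a^2 - 150*a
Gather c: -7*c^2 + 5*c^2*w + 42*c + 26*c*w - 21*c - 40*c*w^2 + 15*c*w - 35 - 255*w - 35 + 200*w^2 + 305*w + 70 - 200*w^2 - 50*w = c^2*(5*w - 7) + c*(-40*w^2 + 41*w + 21)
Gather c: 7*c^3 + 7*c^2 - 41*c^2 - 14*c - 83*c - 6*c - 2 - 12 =7*c^3 - 34*c^2 - 103*c - 14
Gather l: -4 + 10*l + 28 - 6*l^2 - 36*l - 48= -6*l^2 - 26*l - 24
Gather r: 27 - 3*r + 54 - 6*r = 81 - 9*r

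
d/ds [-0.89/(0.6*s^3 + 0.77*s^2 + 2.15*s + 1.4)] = (1.602*s^2 + 1.3706*s + 1.9135)/(0.6*s^3 + 0.77*s^2 + 2.15*s + 1.4)^2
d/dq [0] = 0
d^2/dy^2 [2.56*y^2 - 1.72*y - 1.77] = 5.12000000000000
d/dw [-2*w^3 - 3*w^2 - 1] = 6*w*(-w - 1)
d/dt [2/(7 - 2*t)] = 4/(2*t - 7)^2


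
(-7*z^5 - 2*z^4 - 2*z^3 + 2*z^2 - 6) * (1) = -7*z^5 - 2*z^4 - 2*z^3 + 2*z^2 - 6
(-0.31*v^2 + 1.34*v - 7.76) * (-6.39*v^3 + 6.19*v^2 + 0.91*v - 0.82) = 1.9809*v^5 - 10.4815*v^4 + 57.5989*v^3 - 46.5608*v^2 - 8.1604*v + 6.3632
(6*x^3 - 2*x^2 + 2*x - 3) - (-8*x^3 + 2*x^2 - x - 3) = 14*x^3 - 4*x^2 + 3*x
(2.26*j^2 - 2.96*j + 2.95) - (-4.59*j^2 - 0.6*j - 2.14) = 6.85*j^2 - 2.36*j + 5.09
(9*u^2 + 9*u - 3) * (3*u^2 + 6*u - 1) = 27*u^4 + 81*u^3 + 36*u^2 - 27*u + 3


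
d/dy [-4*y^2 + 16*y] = 16 - 8*y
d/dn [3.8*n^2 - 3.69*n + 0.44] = 7.6*n - 3.69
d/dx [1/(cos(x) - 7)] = sin(x)/(cos(x) - 7)^2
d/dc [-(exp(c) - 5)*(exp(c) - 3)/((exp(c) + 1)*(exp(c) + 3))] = 12*(-exp(2*c) + 2*exp(c) + 7)*exp(c)/(exp(4*c) + 8*exp(3*c) + 22*exp(2*c) + 24*exp(c) + 9)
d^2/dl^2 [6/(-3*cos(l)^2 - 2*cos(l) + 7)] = 3*(72*sin(l)^4 - 212*sin(l)^2 - 17*cos(l) + 9*cos(3*l) + 40)/(-3*sin(l)^2 + 2*cos(l) - 4)^3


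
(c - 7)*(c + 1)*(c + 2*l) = c^3 + 2*c^2*l - 6*c^2 - 12*c*l - 7*c - 14*l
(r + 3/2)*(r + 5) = r^2 + 13*r/2 + 15/2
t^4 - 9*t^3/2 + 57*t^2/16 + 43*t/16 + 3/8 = (t - 3)*(t - 2)*(t + 1/4)^2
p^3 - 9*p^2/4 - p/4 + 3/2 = (p - 2)*(p - 1)*(p + 3/4)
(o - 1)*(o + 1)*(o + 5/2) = o^3 + 5*o^2/2 - o - 5/2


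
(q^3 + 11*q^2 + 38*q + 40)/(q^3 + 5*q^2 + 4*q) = (q^2 + 7*q + 10)/(q*(q + 1))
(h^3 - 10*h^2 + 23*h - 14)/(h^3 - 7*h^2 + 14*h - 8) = (h - 7)/(h - 4)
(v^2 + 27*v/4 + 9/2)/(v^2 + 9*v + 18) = (v + 3/4)/(v + 3)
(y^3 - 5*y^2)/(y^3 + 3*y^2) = (y - 5)/(y + 3)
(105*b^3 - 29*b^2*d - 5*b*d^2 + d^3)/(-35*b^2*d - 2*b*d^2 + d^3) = (-3*b + d)/d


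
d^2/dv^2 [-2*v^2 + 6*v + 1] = -4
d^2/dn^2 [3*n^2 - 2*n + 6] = 6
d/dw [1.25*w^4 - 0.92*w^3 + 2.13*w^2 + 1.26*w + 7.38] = 5.0*w^3 - 2.76*w^2 + 4.26*w + 1.26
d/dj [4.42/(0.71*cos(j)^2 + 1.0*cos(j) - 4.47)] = (6.2764*cos(j) + 4.42)*sin(j)/(0.71*cos(j)^2 + 1.0*cos(j) - 4.47)^2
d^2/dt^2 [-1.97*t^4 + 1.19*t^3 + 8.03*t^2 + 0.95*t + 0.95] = -23.64*t^2 + 7.14*t + 16.06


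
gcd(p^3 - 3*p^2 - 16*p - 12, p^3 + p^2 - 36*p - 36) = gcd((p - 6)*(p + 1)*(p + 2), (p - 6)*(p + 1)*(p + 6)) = p^2 - 5*p - 6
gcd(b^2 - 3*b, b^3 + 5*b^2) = b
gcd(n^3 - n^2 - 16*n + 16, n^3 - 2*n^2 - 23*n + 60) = n - 4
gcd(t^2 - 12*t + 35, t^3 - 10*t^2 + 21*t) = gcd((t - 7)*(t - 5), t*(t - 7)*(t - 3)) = t - 7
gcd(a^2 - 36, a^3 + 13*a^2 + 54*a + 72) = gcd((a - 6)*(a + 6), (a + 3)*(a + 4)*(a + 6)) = a + 6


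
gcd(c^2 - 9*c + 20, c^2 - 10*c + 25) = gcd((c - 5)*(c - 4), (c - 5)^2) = c - 5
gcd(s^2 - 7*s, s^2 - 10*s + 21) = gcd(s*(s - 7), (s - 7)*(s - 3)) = s - 7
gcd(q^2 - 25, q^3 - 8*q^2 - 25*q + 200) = q^2 - 25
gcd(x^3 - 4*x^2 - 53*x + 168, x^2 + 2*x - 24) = 1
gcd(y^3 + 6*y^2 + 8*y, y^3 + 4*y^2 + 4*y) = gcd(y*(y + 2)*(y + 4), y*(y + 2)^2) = y^2 + 2*y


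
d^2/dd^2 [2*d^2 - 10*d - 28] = 4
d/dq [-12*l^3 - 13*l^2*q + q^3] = -13*l^2 + 3*q^2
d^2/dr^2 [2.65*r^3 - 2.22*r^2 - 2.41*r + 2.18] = 15.9*r - 4.44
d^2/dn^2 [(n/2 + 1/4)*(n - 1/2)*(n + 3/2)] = 3*n + 3/2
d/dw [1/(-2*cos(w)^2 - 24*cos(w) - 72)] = -sin(w)/(cos(w) + 6)^3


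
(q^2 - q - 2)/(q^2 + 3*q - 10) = (q + 1)/(q + 5)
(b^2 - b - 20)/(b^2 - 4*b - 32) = (b - 5)/(b - 8)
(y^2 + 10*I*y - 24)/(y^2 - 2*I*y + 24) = (y + 6*I)/(y - 6*I)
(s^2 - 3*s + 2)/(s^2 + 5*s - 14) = (s - 1)/(s + 7)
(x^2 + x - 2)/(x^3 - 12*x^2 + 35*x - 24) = (x + 2)/(x^2 - 11*x + 24)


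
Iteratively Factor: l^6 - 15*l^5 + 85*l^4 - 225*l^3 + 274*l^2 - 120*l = (l - 1)*(l^5 - 14*l^4 + 71*l^3 - 154*l^2 + 120*l) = (l - 4)*(l - 1)*(l^4 - 10*l^3 + 31*l^2 - 30*l) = l*(l - 4)*(l - 1)*(l^3 - 10*l^2 + 31*l - 30) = l*(l - 4)*(l - 3)*(l - 1)*(l^2 - 7*l + 10) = l*(l - 4)*(l - 3)*(l - 2)*(l - 1)*(l - 5)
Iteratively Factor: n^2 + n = (n)*(n + 1)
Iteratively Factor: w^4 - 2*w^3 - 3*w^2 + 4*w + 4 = (w - 2)*(w^3 - 3*w - 2) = (w - 2)^2*(w^2 + 2*w + 1) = (w - 2)^2*(w + 1)*(w + 1)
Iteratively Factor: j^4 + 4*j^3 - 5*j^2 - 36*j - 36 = (j + 2)*(j^3 + 2*j^2 - 9*j - 18) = (j + 2)*(j + 3)*(j^2 - j - 6) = (j + 2)^2*(j + 3)*(j - 3)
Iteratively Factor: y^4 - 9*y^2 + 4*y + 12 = (y + 1)*(y^3 - y^2 - 8*y + 12) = (y - 2)*(y + 1)*(y^2 + y - 6) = (y - 2)*(y + 1)*(y + 3)*(y - 2)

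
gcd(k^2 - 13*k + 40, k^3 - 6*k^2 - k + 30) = k - 5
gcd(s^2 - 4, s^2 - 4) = s^2 - 4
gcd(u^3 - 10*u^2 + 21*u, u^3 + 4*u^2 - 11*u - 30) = u - 3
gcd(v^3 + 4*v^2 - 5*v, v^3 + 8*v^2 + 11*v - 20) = v^2 + 4*v - 5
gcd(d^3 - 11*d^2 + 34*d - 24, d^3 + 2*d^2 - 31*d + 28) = d^2 - 5*d + 4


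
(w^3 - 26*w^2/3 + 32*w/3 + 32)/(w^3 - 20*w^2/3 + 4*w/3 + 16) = (w - 4)/(w - 2)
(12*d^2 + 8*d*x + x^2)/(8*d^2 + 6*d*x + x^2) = (6*d + x)/(4*d + x)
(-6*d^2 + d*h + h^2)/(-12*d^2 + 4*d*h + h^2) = (3*d + h)/(6*d + h)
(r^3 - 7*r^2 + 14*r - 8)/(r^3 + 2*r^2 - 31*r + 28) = (r - 2)/(r + 7)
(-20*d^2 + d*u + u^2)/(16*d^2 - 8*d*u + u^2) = (5*d + u)/(-4*d + u)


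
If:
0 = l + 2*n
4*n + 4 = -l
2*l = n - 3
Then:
No Solution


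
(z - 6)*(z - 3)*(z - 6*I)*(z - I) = z^4 - 9*z^3 - 7*I*z^3 + 12*z^2 + 63*I*z^2 + 54*z - 126*I*z - 108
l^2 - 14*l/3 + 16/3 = (l - 8/3)*(l - 2)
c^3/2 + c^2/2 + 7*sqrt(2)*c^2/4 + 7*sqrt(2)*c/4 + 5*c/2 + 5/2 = (c/2 + sqrt(2)/2)*(c + 1)*(c + 5*sqrt(2)/2)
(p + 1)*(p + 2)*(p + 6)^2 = p^4 + 15*p^3 + 74*p^2 + 132*p + 72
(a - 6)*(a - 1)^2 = a^3 - 8*a^2 + 13*a - 6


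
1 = 1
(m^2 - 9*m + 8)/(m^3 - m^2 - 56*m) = (m - 1)/(m*(m + 7))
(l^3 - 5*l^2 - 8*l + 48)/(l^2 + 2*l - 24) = (l^2 - l - 12)/(l + 6)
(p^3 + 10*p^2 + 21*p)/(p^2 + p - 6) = p*(p + 7)/(p - 2)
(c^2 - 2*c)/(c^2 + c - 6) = c/(c + 3)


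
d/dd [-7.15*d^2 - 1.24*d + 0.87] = -14.3*d - 1.24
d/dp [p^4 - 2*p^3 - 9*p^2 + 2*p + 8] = 4*p^3 - 6*p^2 - 18*p + 2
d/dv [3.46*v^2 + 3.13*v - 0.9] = 6.92*v + 3.13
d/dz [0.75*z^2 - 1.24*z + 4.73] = 1.5*z - 1.24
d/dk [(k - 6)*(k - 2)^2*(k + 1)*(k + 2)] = 5*k^4 - 28*k^3 + 80*k - 16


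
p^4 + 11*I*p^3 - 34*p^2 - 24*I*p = p*(p + I)*(p + 4*I)*(p + 6*I)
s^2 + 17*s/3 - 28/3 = (s - 4/3)*(s + 7)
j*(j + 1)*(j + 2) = j^3 + 3*j^2 + 2*j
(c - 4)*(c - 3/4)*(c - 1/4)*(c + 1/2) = c^4 - 9*c^3/2 + 27*c^2/16 + 43*c/32 - 3/8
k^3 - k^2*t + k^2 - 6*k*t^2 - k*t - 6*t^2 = (k + 1)*(k - 3*t)*(k + 2*t)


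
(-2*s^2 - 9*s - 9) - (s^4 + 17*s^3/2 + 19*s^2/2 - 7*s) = -s^4 - 17*s^3/2 - 23*s^2/2 - 2*s - 9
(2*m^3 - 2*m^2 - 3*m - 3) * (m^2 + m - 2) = 2*m^5 - 9*m^3 - 2*m^2 + 3*m + 6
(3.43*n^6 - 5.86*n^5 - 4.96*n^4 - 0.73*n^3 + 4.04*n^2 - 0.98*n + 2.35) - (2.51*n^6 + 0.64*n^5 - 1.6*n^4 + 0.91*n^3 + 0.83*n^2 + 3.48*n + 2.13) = 0.92*n^6 - 6.5*n^5 - 3.36*n^4 - 1.64*n^3 + 3.21*n^2 - 4.46*n + 0.22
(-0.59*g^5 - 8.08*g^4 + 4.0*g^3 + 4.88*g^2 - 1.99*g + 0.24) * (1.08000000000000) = -0.6372*g^5 - 8.7264*g^4 + 4.32*g^3 + 5.2704*g^2 - 2.1492*g + 0.2592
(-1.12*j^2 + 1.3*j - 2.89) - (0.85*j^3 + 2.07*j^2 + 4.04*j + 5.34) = -0.85*j^3 - 3.19*j^2 - 2.74*j - 8.23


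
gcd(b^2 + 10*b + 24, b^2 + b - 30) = b + 6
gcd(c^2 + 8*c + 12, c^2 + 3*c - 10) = 1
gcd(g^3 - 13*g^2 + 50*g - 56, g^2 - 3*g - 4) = g - 4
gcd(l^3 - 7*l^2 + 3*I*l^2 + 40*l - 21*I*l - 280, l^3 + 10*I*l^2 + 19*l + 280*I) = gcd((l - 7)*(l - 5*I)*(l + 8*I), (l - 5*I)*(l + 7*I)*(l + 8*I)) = l^2 + 3*I*l + 40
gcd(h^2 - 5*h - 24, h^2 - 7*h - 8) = h - 8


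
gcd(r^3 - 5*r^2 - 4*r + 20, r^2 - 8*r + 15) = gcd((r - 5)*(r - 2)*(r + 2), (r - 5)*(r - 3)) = r - 5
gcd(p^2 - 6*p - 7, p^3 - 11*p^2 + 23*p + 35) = p^2 - 6*p - 7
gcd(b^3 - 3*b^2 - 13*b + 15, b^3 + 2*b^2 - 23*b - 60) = b^2 - 2*b - 15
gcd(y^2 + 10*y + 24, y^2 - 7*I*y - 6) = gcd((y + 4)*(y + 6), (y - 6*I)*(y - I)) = 1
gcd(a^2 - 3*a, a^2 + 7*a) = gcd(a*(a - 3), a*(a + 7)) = a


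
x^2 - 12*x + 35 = (x - 7)*(x - 5)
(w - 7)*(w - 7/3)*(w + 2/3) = w^3 - 26*w^2/3 + 91*w/9 + 98/9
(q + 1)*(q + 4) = q^2 + 5*q + 4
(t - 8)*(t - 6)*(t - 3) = t^3 - 17*t^2 + 90*t - 144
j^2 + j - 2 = (j - 1)*(j + 2)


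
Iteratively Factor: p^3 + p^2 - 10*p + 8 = (p + 4)*(p^2 - 3*p + 2) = (p - 1)*(p + 4)*(p - 2)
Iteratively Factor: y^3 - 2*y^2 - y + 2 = (y - 2)*(y^2 - 1) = (y - 2)*(y - 1)*(y + 1)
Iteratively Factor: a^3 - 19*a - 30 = (a - 5)*(a^2 + 5*a + 6) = (a - 5)*(a + 3)*(a + 2)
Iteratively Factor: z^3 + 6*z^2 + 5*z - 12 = (z - 1)*(z^2 + 7*z + 12) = (z - 1)*(z + 3)*(z + 4)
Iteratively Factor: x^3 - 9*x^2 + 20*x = (x - 5)*(x^2 - 4*x) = x*(x - 5)*(x - 4)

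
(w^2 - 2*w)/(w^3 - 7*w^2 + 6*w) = (w - 2)/(w^2 - 7*w + 6)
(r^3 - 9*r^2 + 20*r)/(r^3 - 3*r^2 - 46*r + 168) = r*(r - 5)/(r^2 + r - 42)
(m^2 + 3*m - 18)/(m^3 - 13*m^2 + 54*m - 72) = (m + 6)/(m^2 - 10*m + 24)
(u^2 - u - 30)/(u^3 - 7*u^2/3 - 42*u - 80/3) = 3*(u - 6)/(3*u^2 - 22*u - 16)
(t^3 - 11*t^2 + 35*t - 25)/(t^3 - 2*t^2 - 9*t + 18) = (t^3 - 11*t^2 + 35*t - 25)/(t^3 - 2*t^2 - 9*t + 18)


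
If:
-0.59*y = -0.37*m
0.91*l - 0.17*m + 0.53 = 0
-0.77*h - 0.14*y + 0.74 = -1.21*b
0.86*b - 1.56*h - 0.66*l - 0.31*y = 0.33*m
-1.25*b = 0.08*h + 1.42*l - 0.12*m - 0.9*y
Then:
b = -0.09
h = 1.05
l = -0.97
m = -2.05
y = -1.29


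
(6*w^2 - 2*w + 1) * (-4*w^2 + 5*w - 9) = -24*w^4 + 38*w^3 - 68*w^2 + 23*w - 9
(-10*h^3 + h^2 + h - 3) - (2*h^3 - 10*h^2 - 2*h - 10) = -12*h^3 + 11*h^2 + 3*h + 7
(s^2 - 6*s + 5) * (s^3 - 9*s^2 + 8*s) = s^5 - 15*s^4 + 67*s^3 - 93*s^2 + 40*s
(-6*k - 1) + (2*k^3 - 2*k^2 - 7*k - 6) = 2*k^3 - 2*k^2 - 13*k - 7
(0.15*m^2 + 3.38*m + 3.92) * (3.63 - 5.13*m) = -0.7695*m^3 - 16.7949*m^2 - 7.8402*m + 14.2296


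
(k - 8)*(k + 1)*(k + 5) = k^3 - 2*k^2 - 43*k - 40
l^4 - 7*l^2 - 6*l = l*(l - 3)*(l + 1)*(l + 2)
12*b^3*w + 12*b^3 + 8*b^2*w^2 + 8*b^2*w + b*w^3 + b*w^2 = (2*b + w)*(6*b + w)*(b*w + b)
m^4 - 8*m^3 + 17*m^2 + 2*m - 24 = (m - 4)*(m - 3)*(m - 2)*(m + 1)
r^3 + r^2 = r^2*(r + 1)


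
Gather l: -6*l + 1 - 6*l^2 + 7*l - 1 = -6*l^2 + l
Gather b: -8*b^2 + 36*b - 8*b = -8*b^2 + 28*b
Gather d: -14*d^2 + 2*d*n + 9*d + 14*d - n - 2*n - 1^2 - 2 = -14*d^2 + d*(2*n + 23) - 3*n - 3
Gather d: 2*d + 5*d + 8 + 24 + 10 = 7*d + 42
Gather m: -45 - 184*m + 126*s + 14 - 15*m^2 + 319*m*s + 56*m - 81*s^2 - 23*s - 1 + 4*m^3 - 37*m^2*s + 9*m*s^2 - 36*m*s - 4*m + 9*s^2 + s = 4*m^3 + m^2*(-37*s - 15) + m*(9*s^2 + 283*s - 132) - 72*s^2 + 104*s - 32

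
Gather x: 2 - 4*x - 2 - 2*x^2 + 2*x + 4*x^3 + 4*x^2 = 4*x^3 + 2*x^2 - 2*x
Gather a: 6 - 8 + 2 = 0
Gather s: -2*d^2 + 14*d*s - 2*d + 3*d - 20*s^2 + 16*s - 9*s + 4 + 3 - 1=-2*d^2 + d - 20*s^2 + s*(14*d + 7) + 6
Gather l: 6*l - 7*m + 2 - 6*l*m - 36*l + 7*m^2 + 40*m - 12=l*(-6*m - 30) + 7*m^2 + 33*m - 10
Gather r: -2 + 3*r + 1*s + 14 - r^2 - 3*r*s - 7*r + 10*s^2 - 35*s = -r^2 + r*(-3*s - 4) + 10*s^2 - 34*s + 12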